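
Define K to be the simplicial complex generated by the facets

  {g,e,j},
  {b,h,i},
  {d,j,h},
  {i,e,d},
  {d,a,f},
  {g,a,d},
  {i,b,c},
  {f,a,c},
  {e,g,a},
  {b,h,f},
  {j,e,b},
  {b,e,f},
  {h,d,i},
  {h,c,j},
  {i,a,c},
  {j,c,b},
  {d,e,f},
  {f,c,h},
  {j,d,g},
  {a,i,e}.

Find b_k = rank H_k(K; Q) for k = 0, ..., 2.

Order the vertices as a < b < c < d < e < f < g < h < i < j. Listing each simplex with vertices in this order, K has dimension 2 with simplices:

  0-simplices (10): a, b, c, d, e, f, g, h, i, j
  1-simplices (30): ac, ad, ae, af, ag, ai, bc, be, bf, bh, bi, bj, cf, ch, ci, cj, de, df, dg, dh, di, dj, ef, eg, ei, ej, fh, gj, hi, hj
  2-simplices (20): acf, aci, adf, adg, aeg, aei, bci, bcj, bef, bej, bfh, bhi, cfh, chj, def, dei, dgj, dhi, dhj, egj

Hence C_0 ≅ Z^10, C_1 ≅ Z^30, C_2 ≅ Z^20.

∂_1: C_1 → C_0 sends each edge [p,q] (with p < q) to q − p. For instance
  ∂be = e − b.
The 10×30 boundary matrix has rank 9 and Smith normal form diag(1,1,1,1,1,1,1,1,1).

The boundary map ∂_2: C_2 → C_1 acts by ∂[p,q,r] = [q,r] − [p,r] + [p,q]. For instance
  ∂def = ef − df + de,
  ∂adf = df − af + ad.
As a 30×20 matrix over Z this has rank 20, with invariant factors (1,1,1,1,1,1,1,1,1,1,1,1,1,1,1,1,1,1,1,2).

Now H_k = ker ∂_k / im ∂_{k+1}, so:

  H_0: rank C_0 − rank ∂_1 = 10 − 9 = 1, and the invariant factors of ∂_1 are all 1, so H_0 ≅ Z.
  H_1: rank ker ∂_1 − rank ∂_2 = (30 − 9) − 20 = 1, and ∂_2 has invariant factor 2 > 1, so H_1 ≅ Z ⊕ Z/2Z.
  H_2: rank ker ∂_2 − rank ∂_3 = (20 − 20) − 0 = 0, and there is no ∂_3, so H_2 ≅ 0.

As a check, the Euler characteristic is 10 − 30 + 20 = 0, which agrees with 1 − 1 + 0 = 0.
(K is a triangulation of the Klein bottle.)

Hence the Betti numbers are b_0 = 1, b_1 = 1, b_2 = 0.

b_0 = 1, b_1 = 1, b_2 = 0.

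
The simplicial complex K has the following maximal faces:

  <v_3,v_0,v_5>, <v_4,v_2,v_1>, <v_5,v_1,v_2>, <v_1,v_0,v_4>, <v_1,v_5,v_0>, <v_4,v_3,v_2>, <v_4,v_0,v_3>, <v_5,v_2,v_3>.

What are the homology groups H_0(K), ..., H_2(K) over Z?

H_0 ≅ Z,  H_1 = 0,  H_2 ≅ Z.

Take the total order v_0 < v_1 < v_2 < v_3 < v_4 < v_5 on the vertex set. Then K (dimension 2) consists of the simplices:

  0-simplices (6): [v_0], [v_1], [v_2], [v_3], [v_4], [v_5]
  1-simplices (12): [v_0,v_1], [v_0,v_3], [v_0,v_4], [v_0,v_5], [v_1,v_2], [v_1,v_4], [v_1,v_5], [v_2,v_3], [v_2,v_4], [v_2,v_5], [v_3,v_4], [v_3,v_5]
  2-simplices (8): [v_0,v_1,v_4], [v_0,v_1,v_5], [v_0,v_3,v_4], [v_0,v_3,v_5], [v_1,v_2,v_4], [v_1,v_2,v_5], [v_2,v_3,v_4], [v_2,v_3,v_5]

giving chain groups C_0 ≅ Z^6, C_1 ≅ Z^12, C_2 ≅ Z^8.

Boundary ∂_1: C_1 → C_0 sends each edge [p,q] (with p < q) to q − p. For instance
  ∂[v_1,v_4] = [v_4] − [v_1].
The resulting 6×12 matrix has rank 5, and its Smith normal form has invariant factors (1,1,1,1,1).

Boundary ∂_2: C_2 → C_1 acts by ∂[p,q,r] = [q,r] − [p,r] + [p,q]. For instance
  ∂[v_1,v_2,v_4] = [v_2,v_4] − [v_1,v_4] + [v_1,v_2],
  ∂[v_0,v_1,v_5] = [v_1,v_5] − [v_0,v_5] + [v_0,v_1].
This gives a 12×8 integer matrix of rank 7; reducing to Smith normal form yields diagonal entries (1,1,1,1,1,1,1).

Now H_k = ker ∂_k / im ∂_{k+1}, so:

  H_0: rank C_0 − rank ∂_1 = 6 − 5 = 1, and the invariant factors of ∂_1 are all 1, so H_0 ≅ Z.
  H_1: rank ker ∂_1 − rank ∂_2 = (12 − 5) − 7 = 0, and the invariant factors of ∂_2 are all 1, so H_1 ≅ 0.
  H_2: rank ker ∂_2 − rank ∂_3 = (8 − 7) − 0 = 1, and there is no ∂_3, so H_2 ≅ Z.

As a check, the Euler characteristic is 6 − 12 + 8 = 2, which agrees with 1 − 0 + 1 = 2.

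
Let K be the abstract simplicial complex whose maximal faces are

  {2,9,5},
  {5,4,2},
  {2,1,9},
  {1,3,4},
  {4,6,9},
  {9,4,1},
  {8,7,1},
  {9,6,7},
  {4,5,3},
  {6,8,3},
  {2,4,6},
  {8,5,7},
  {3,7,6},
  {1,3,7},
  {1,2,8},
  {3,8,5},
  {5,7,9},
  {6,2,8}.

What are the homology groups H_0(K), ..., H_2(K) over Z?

We work with the vertex ordering 1 < 2 < 3 < 4 < 5 < 6 < 7 < 8 < 9. The simplices of K, each written with vertices in increasing order, are:

  0-simplices (9): [1], [2], [3], [4], [5], [6], [7], [8], [9]
  1-simplices (27): (27 of them)
  2-simplices (18): [1,2,8], [1,2,9], [1,3,4], [1,3,7], [1,4,9], [1,7,8], [2,4,5], [2,4,6], [2,5,9], [2,6,8], [3,4,5], [3,5,8], [3,6,7], [3,6,8], [4,6,9], [5,7,8], [5,7,9], [6,7,9]

Hence C_0 ≅ Z^9, C_1 ≅ Z^27, C_2 ≅ Z^18.

The boundary map ∂_1: C_1 → C_0 is given by ∂[p,q] = [q] − [p].
The 9×27 boundary matrix has rank 8 and Smith normal form diag(1,1,1,1,1,1,1,1).

Boundary ∂_2: C_2 → C_1 acts by ∂[p,q,r] = [q,r] − [p,r] + [p,q]. For instance
  ∂[4,6,9] = [6,9] − [4,9] + [4,6],
  ∂[2,6,8] = [6,8] − [2,8] + [2,6].
This gives a 27×18 integer matrix of rank 18; reducing to Smith normal form yields diagonal entries (1,1,1,1,1,1,1,1,1,1,1,1,1,1,1,1,1,2).

Computing H_k = (kernel of ∂_k) / (image of ∂_{k+1}):

  H_0: rank C_0 − rank ∂_1 = 9 − 8 = 1, and the invariant factors of ∂_1 are all 1, so H_0 = Z.
  H_1: rank ker ∂_1 − rank ∂_2 = (27 − 8) − 18 = 1, and ∂_2 has invariant factor 2 > 1, so H_1 = Z ⊕ Z/2.
  H_2: rank ker ∂_2 − rank ∂_3 = (18 − 18) − 0 = 0, and there is no ∂_3, so H_2 = 0.

As a check, the Euler characteristic is 9 − 27 + 18 = 0, which agrees with 1 − 1 + 0 = 0.

H_0 ≅ Z,  H_1 ≅ Z ⊕ Z/2,  H_2 = 0.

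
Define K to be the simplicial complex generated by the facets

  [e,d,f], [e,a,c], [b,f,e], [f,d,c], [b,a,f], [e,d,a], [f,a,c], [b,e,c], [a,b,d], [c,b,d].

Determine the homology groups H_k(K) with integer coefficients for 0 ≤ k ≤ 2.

H_0 ≅ Z,  H_1 ≅ Z/2Z,  H_2 = 0.

K has 6 vertices, 15 edges, 10 triangles.
rank ∂_0 = 0, rank ∂_1 = 5 ⇒ b_0 = 6 − 0 − 5 = 1; all invariant factors of ∂_1 are 1 so no torsion. So H_0 = Z.
rank ∂_1 = 5, rank ∂_2 = 10 ⇒ b_1 = 15 − 5 − 10 = 0; ∂_2 has invariant factor(s) [2] giving torsion. So H_1 = Z/2Z.
rank ∂_2 = 10, rank ∂_3 = 0 ⇒ b_2 = 10 − 10 − 0 = 0. So H_2 = 0.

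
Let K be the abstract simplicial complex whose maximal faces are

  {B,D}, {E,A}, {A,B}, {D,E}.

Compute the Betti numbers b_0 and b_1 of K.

Take the total order A < B < D < E on the vertex set. Then K (dimension 1) consists of the simplices:

  0-simplices (4): A, B, D, E
  1-simplices (4): AB, AE, BD, DE

giving chain groups C_0 ≅ Z^4, C_1 ≅ Z^4.

The boundary map ∂_1: C_1 → C_0 is given by ∂[p,q] = [q] − [p].
As a 4×4 matrix over Z this has rank 3, with invariant factors (1,1,1).

Reading off H_k = ker ∂_k / im ∂_{k+1}:

  H_0: rank C_0 − rank ∂_1 = 4 − 3 = 1, and the invariant factors of ∂_1 are all 1, so H_0 ≅ Z.
  H_1: rank ker ∂_1 − rank ∂_2 = (4 − 3) − 0 = 1, and there is no ∂_2, so H_1 ≅ Z.

As a check, the Euler characteristic is 4 − 4 = 0, which agrees with 1 − 1 = 0.
(K is a triangulation of the circle S^1.)

Hence the Betti numbers are b_0 = 1, b_1 = 1.

b_0 = 1, b_1 = 1.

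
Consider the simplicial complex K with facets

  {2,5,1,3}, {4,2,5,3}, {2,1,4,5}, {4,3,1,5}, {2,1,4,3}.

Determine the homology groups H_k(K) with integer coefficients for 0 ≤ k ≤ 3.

Fix the vertex order 1 < 2 < 3 < 4 < 5 and write every simplex with vertices in increasing order. Then dim K = 3 and the simplices of K are:

  0-simplices (5): [1], [2], [3], [4], [5]
  1-simplices (10): [1,2], [1,3], [1,4], [1,5], [2,3], [2,4], [2,5], [3,4], [3,5], [4,5]
  2-simplices (10): [1,2,3], [1,2,4], [1,2,5], [1,3,4], [1,3,5], [1,4,5], [2,3,4], [2,3,5], [2,4,5], [3,4,5]
  3-simplices (5): [1,2,3,4], [1,2,3,5], [1,2,4,5], [1,3,4,5], [2,3,4,5]

Hence C_0 ≅ Z^5, C_1 ≅ Z^10, C_2 ≅ Z^10, C_3 ≅ Z^5.

∂_1: C_1 → C_0 is given by ∂[p,q] = [q] − [p]. For instance
  ∂[1,4] = [4] − [1].
As a 5×10 matrix over Z this has rank 4, with invariant factors (1,1,1,1).

∂_2: C_2 → C_1 acts by ∂[p,q,r] = [q,r] − [p,r] + [p,q]. For instance
  ∂[2,3,4] = [3,4] − [2,4] + [2,3],
  ∂[1,2,3] = [2,3] − [1,3] + [1,2].
The 10×10 boundary matrix has rank 6 and Smith normal form diag(1,1,1,1,1,1).

Boundary ∂_3: C_3 → C_2 sends each 3-simplex σ to the alternating sum Σ_i (−1)^i (σ with its i-th vertex removed). For instance
  ∂[2,3,4,5] = [3,4,5] − [2,4,5] + [2,3,5] − [2,3,4],
  ∂[1,2,3,5] = [2,3,5] − [1,3,5] + [1,2,5] − [1,2,3].
The 10×5 boundary matrix has rank 4 and Smith normal form diag(1,1,1,1).

Computing H_k = (kernel of ∂_k) / (image of ∂_{k+1}):

  H_0: rank C_0 − rank ∂_1 = 5 − 4 = 1, and the invariant factors of ∂_1 are all 1, so H_0 = Z.
  H_1: rank ker ∂_1 − rank ∂_2 = (10 − 4) − 6 = 0, and the invariant factors of ∂_2 are all 1, so H_1 = 0.
  H_2: rank ker ∂_2 − rank ∂_3 = (10 − 6) − 4 = 0, and the invariant factors of ∂_3 are all 1, so H_2 = 0.
  H_3: rank ker ∂_3 − rank ∂_4 = (5 − 4) − 0 = 1, and there is no ∂_4, so H_3 = Z.

As a check, the Euler characteristic is 5 − 10 + 10 − 5 = 0, which agrees with 1 − 0 + 0 − 1 = 0.

H_0 ≅ Z,  H_1 = 0,  H_2 = 0,  H_3 ≅ Z.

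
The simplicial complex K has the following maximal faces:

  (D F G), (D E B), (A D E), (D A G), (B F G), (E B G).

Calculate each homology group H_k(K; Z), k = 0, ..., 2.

H_0 ≅ Z,  H_1 ≅ Z,  H_2 = 0.

Fix the vertex order A < B < D < E < F < G and write every simplex with vertices in increasing order. Then dim K = 2 and the simplices of K are:

  0-simplices (6): A, B, D, E, F, G
  1-simplices (12): AD, AE, AG, BD, BE, BF, BG, DE, DF, DG, EG, FG
  2-simplices (6): ADE, ADG, BDE, BEG, BFG, DFG

Hence C_0 ≅ Z^6, C_1 ≅ Z^12, C_2 ≅ Z^6.

∂_1: C_1 → C_0 is given by ∂[p,q] = [q] − [p]. For instance
  ∂AE = E − A.
This gives a 6×12 integer matrix of rank 5; reducing to Smith normal form yields diagonal entries (1,1,1,1,1).

The boundary map ∂_2: C_2 → C_1 sends each 2-simplex [p,q,r] to [q,r] − [p,r] + [p,q]. For instance
  ∂ADE = DE − AE + AD,
  ∂BFG = FG − BG + BF.
This gives a 12×6 integer matrix of rank 6; reducing to Smith normal form yields diagonal entries (1,1,1,1,1,1).

From H_k ≅ ker(∂_k) / im(∂_{k+1}) we obtain:

  H_0: rank C_0 − rank ∂_1 = 6 − 5 = 1, and the invariant factors of ∂_1 are all 1, so H_0 ≅ Z.
  H_1: rank ker ∂_1 − rank ∂_2 = (12 − 5) − 6 = 1, and the invariant factors of ∂_2 are all 1, so H_1 ≅ Z.
  H_2: rank ker ∂_2 − rank ∂_3 = (6 − 6) − 0 = 0, and there is no ∂_3, so H_2 ≅ 0.

(K is a triangulation of the cylinder S^1 x I.)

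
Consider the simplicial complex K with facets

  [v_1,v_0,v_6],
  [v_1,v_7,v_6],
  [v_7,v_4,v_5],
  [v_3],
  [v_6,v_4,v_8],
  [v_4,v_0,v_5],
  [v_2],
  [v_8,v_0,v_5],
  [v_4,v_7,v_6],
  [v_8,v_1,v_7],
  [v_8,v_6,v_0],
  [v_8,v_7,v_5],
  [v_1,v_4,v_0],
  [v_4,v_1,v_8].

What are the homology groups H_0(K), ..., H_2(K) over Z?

H_0 = Z^3,  H_1 = Z_2,  H_2 = 0.

Fix the vertex order v_0 < v_1 < v_2 < v_3 < v_4 < v_5 < v_6 < v_7 < v_8 and write every simplex with vertices in increasing order. Then dim K = 2 and the simplices of K are:

  0-simplices (9): [v_0], [v_1], [v_2], [v_3], [v_4], [v_5], [v_6], [v_7], [v_8]
  1-simplices (18): (18 of them)
  2-simplices (12): (12 of them)

Hence C_0 ≅ Z^9, C_1 ≅ Z^18, C_2 ≅ Z^12.

Boundary ∂_1: C_1 → C_0 sends each edge [p,q] (with p < q) to q − p. For instance
  ∂[v_0,v_6] = [v_6] − [v_0].
The 9×18 boundary matrix has rank 6 and Smith normal form diag(1,1,1,1,1,1).

∂_2: C_2 → C_1 maps a triangle to the signed sum of its edges. For instance
  ∂[v_0,v_1,v_4] = [v_1,v_4] − [v_0,v_4] + [v_0,v_1],
  ∂[v_4,v_5,v_7] = [v_5,v_7] − [v_4,v_7] + [v_4,v_5].
As a 18×12 matrix over Z this has rank 12, with invariant factors (1,1,1,1,1,1,1,1,1,1,1,2).

Now H_k = ker ∂_k / im ∂_{k+1}, so:

  H_0: rank C_0 − rank ∂_1 = 9 − 6 = 3, and the invariant factors of ∂_1 are all 1, so H_0 ≅ Z^3.
  H_1: rank ker ∂_1 − rank ∂_2 = (18 − 6) − 12 = 0, and ∂_2 has invariant factor 2 > 1, so H_1 ≅ Z_2.
  H_2: rank ker ∂_2 − rank ∂_3 = (12 − 12) − 0 = 0, and there is no ∂_3, so H_2 ≅ 0.

(K is a triangulation of the disjoint union of the real projective plane RP^2 and a set of 2 points.)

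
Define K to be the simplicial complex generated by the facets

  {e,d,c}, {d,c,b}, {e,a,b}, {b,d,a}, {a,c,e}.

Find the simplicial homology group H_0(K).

Fix the vertex order a < b < c < d < e and write every simplex with vertices in increasing order. Then dim K = 2 and the simplices of K are:

  0-simplices (5): a, b, c, d, e
  1-simplices (10): ab, ac, ad, ae, bc, bd, be, cd, ce, de
  2-simplices (5): abd, abe, ace, bcd, cde

so the chain groups are C_0 ≅ Z^5, C_1 ≅ Z^10, C_2 ≅ Z^5.

∂_1: C_1 → C_0 maps an edge to its endpoints' difference, ∂[p,q] = q − p.
This gives a 5×10 integer matrix of rank 4; reducing to Smith normal form yields diagonal entries (1,1,1,1).

∂_2: C_2 → C_1 acts by ∂[p,q,r] = [q,r] − [p,r] + [p,q]. For instance
  ∂bcd = cd − bd + bc,
  ∂cde = de − ce + cd.
As a 10×5 matrix over Z this has rank 5, with invariant factors (1,1,1,1,1).

From H_k ≅ ker(∂_k) / im(∂_{k+1}) we obtain:

  H_0: rank C_0 − rank ∂_1 = 5 − 4 = 1, and the invariant factors of ∂_1 are all 1, so H_0 ≅ Z.

H_0 = Z.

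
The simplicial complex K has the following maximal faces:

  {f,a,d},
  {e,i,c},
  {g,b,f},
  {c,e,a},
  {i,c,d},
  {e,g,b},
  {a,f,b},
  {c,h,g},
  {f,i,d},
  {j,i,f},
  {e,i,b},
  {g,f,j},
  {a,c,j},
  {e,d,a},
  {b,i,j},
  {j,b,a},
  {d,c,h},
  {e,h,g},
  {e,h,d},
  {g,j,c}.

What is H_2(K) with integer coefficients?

Fix the vertex order a < b < c < d < e < f < g < h < i < j and write every simplex with vertices in increasing order. Then dim K = 2 and the simplices of K are:

  0-simplices (10): a, b, c, d, e, f, g, h, i, j
  1-simplices (30): ab, ac, ad, ae, af, aj, be, bf, bg, bi, bj, cd, ce, cg, ch, ci, cj, de, df, dh, di, eg, eh, ei, fg, fi, fj, gh, gj, ij
  2-simplices (20): abf, abj, ace, acj, ade, adf, beg, bei, bfg, bij, cdh, cdi, cei, cgh, cgj, deh, dfi, egh, fgj, fij

giving chain groups C_0 ≅ Z^10, C_1 ≅ Z^30, C_2 ≅ Z^20.

The boundary map ∂_1: C_1 → C_0 sends each edge [p,q] (with p < q) to q − p.
This gives a 10×30 integer matrix of rank 9; reducing to Smith normal form yields diagonal entries (1,1,1,1,1,1,1,1,1).

∂_2: C_2 → C_1 maps a triangle to the signed sum of its edges. For instance
  ∂fij = ij − fj + fi,
  ∂cei = ei − ci + ce.
As a 30×20 matrix over Z this has rank 20, with invariant factors (1,1,1,1,1,1,1,1,1,1,1,1,1,1,1,1,1,1,1,2).

Now H_k = ker ∂_k / im ∂_{k+1}, so:

  H_2: rank ker ∂_2 − rank ∂_3 = (20 − 20) − 0 = 0, and there is no ∂_3, so H_2 ≅ 0.

H_2 ≅ 0.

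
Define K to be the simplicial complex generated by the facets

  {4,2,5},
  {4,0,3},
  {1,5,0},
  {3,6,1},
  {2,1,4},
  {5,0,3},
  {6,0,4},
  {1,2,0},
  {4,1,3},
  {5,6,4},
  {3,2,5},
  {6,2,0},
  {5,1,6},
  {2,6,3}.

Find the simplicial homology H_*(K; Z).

H_0 ≅ Z,  H_1 ≅ Z^2,  H_2 ≅ Z.

We work with the vertex ordering 0 < 1 < 2 < 3 < 4 < 5 < 6. The simplices of K, each written with vertices in increasing order, are:

  0-simplices (7): [0], [1], [2], [3], [4], [5], [6]
  1-simplices (21): [0,1], [0,2], [0,3], [0,4], [0,5], [0,6], [1,2], [1,3], [1,4], [1,5], [1,6], [2,3], [2,4], [2,5], [2,6], [3,4], [3,5], [3,6], [4,5], [4,6], [5,6]
  2-simplices (14): [0,1,2], [0,1,5], [0,2,6], [0,3,4], [0,3,5], [0,4,6], [1,2,4], [1,3,4], [1,3,6], [1,5,6], [2,3,5], [2,3,6], [2,4,5], [4,5,6]

giving chain groups C_0 ≅ Z^7, C_1 ≅ Z^21, C_2 ≅ Z^14.

Boundary ∂_1: C_1 → C_0 sends each edge [p,q] (with p < q) to q − p. For instance
  ∂[3,6] = [6] − [3].
The 7×21 boundary matrix has rank 6 and Smith normal form diag(1,1,1,1,1,1).

∂_2: C_2 → C_1 acts by ∂[p,q,r] = [q,r] − [p,r] + [p,q]. For instance
  ∂[2,4,5] = [4,5] − [2,5] + [2,4],
  ∂[1,3,4] = [3,4] − [1,4] + [1,3].
This gives a 21×14 integer matrix of rank 13; reducing to Smith normal form yields diagonal entries (1,1,1,1,1,1,1,1,1,1,1,1,1).

From H_k ≅ ker(∂_k) / im(∂_{k+1}) we obtain:

  H_0: rank C_0 − rank ∂_1 = 7 − 6 = 1, and the invariant factors of ∂_1 are all 1, so H_0 ≅ Z.
  H_1: rank ker ∂_1 − rank ∂_2 = (21 − 6) − 13 = 2, and the invariant factors of ∂_2 are all 1, so H_1 ≅ Z^2.
  H_2: rank ker ∂_2 − rank ∂_3 = (14 − 13) − 0 = 1, and there is no ∂_3, so H_2 ≅ Z.

(K is a triangulation of the torus T^2.)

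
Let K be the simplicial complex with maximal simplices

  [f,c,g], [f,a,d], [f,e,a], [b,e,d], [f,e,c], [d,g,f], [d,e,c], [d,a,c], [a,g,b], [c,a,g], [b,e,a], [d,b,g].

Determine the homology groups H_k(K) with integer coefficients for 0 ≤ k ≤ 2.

H_0 ≅ Z,  H_1 ≅ Z/2,  H_2 = 0.

K has 7 vertices, 18 edges, 12 triangles.
rank ∂_0 = 0, rank ∂_1 = 6 ⇒ b_0 = 7 − 0 − 6 = 1; all invariant factors of ∂_1 are 1 so no torsion. So H_0 = Z.
rank ∂_1 = 6, rank ∂_2 = 12 ⇒ b_1 = 18 − 6 − 12 = 0; ∂_2 has invariant factor(s) [2] giving torsion. So H_1 = Z/2.
rank ∂_2 = 12, rank ∂_3 = 0 ⇒ b_2 = 12 − 12 − 0 = 0. So H_2 = 0.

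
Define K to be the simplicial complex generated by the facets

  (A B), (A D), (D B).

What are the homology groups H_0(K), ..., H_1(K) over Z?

H_0 ≅ Z,  H_1 ≅ Z.

We work with the vertex ordering A < B < D. The simplices of K, each written with vertices in increasing order, are:

  0-simplices (3): A, B, D
  1-simplices (3): AB, AD, BD

Hence C_0 ≅ Z^3, C_1 ≅ Z^3.

Boundary ∂_1: C_1 → C_0 sends each edge [p,q] (with p < q) to q − p. For instance
  ∂AB = B − A.
This gives a 3×3 integer matrix of rank 2; reducing to Smith normal form yields diagonal entries (1,1).

Computing H_k = (kernel of ∂_k) / (image of ∂_{k+1}):

  H_0: rank C_0 − rank ∂_1 = 3 − 2 = 1, and the invariant factors of ∂_1 are all 1, so H_0 ≅ Z.
  H_1: rank ker ∂_1 − rank ∂_2 = (3 − 2) − 0 = 1, and there is no ∂_2, so H_1 ≅ Z.

As a check, the Euler characteristic is 3 − 3 = 0, which agrees with 1 − 1 = 0.
(K is a triangulation of the circle S^1.)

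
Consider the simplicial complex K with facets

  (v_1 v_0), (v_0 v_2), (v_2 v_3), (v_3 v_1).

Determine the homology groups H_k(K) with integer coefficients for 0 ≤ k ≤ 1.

H_0 = Z,  H_1 = Z.

We work with the vertex ordering v_0 < v_1 < v_2 < v_3. The simplices of K, each written with vertices in increasing order, are:

  0-simplices (4): [v_0], [v_1], [v_2], [v_3]
  1-simplices (4): [v_0,v_1], [v_0,v_2], [v_1,v_3], [v_2,v_3]

giving chain groups C_0 ≅ Z^4, C_1 ≅ Z^4.

∂_1: C_1 → C_0 maps an edge to its endpoints' difference, ∂[p,q] = q − p.
The 4×4 boundary matrix has rank 3 and Smith normal form diag(1,1,1).

From H_k ≅ ker(∂_k) / im(∂_{k+1}) we obtain:

  H_0: rank C_0 − rank ∂_1 = 4 − 3 = 1, and the invariant factors of ∂_1 are all 1, so H_0 = Z.
  H_1: rank ker ∂_1 − rank ∂_2 = (4 − 3) − 0 = 1, and there is no ∂_2, so H_1 = Z.

As a check, the Euler characteristic is 4 − 4 = 0, which agrees with 1 − 1 = 0.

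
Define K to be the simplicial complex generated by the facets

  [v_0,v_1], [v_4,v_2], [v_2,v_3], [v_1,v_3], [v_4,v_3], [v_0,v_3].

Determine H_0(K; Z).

We work with the vertex ordering v_0 < v_1 < v_2 < v_3 < v_4. The simplices of K, each written with vertices in increasing order, are:

  0-simplices (5): [v_0], [v_1], [v_2], [v_3], [v_4]
  1-simplices (6): [v_0,v_1], [v_0,v_3], [v_1,v_3], [v_2,v_3], [v_2,v_4], [v_3,v_4]

so the chain groups are C_0 ≅ Z^5, C_1 ≅ Z^6.

∂_1: C_1 → C_0 maps an edge to its endpoints' difference, ∂[p,q] = q − p. For instance
  ∂[v_1,v_3] = [v_3] − [v_1].
As a 5×6 matrix over Z this has rank 4, with invariant factors (1,1,1,1).

Computing H_k = (kernel of ∂_k) / (image of ∂_{k+1}):

  H_0: rank C_0 − rank ∂_1 = 5 − 4 = 1, and the invariant factors of ∂_1 are all 1, so H_0 = Z.

H_0 = Z.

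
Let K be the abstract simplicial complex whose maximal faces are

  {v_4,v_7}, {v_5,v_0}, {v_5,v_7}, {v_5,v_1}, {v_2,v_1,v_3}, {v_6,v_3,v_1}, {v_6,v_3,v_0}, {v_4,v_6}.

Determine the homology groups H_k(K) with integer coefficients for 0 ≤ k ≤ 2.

Take the total order v_0 < v_1 < v_2 < v_3 < v_4 < v_5 < v_6 < v_7 on the vertex set. Then K (dimension 2) consists of the simplices:

  0-simplices (8): [v_0], [v_1], [v_2], [v_3], [v_4], [v_5], [v_6], [v_7]
  1-simplices (12): [v_0,v_3], [v_0,v_5], [v_0,v_6], [v_1,v_2], [v_1,v_3], [v_1,v_5], [v_1,v_6], [v_2,v_3], [v_3,v_6], [v_4,v_6], [v_4,v_7], [v_5,v_7]
  2-simplices (3): [v_0,v_3,v_6], [v_1,v_2,v_3], [v_1,v_3,v_6]

giving chain groups C_0 ≅ Z^8, C_1 ≅ Z^12, C_2 ≅ Z^3.

The boundary map ∂_1: C_1 → C_0 is given by ∂[p,q] = [q] − [p]. For instance
  ∂[v_0,v_5] = [v_5] − [v_0].
The 8×12 boundary matrix has rank 7 and Smith normal form diag(1,1,1,1,1,1,1).

Boundary ∂_2: C_2 → C_1 sends each 2-simplex [p,q,r] to [q,r] − [p,r] + [p,q]. For instance
  ∂[v_1,v_2,v_3] = [v_2,v_3] − [v_1,v_3] + [v_1,v_2],
  ∂[v_1,v_3,v_6] = [v_3,v_6] − [v_1,v_6] + [v_1,v_3].
The resulting 12×3 matrix has rank 3, and its Smith normal form has invariant factors (1,1,1).

From H_k ≅ ker(∂_k) / im(∂_{k+1}) we obtain:

  H_0: rank C_0 − rank ∂_1 = 8 − 7 = 1, and the invariant factors of ∂_1 are all 1, so H_0 = Z.
  H_1: rank ker ∂_1 − rank ∂_2 = (12 − 7) − 3 = 2, and the invariant factors of ∂_2 are all 1, so H_1 = Z^2.
  H_2: rank ker ∂_2 − rank ∂_3 = (3 − 3) − 0 = 0, and there is no ∂_3, so H_2 = 0.

As a check, the Euler characteristic is 8 − 12 + 3 = -1, which agrees with 1 − 2 + 0 = -1.

H_0 = Z,  H_1 = Z^2,  H_2 = 0.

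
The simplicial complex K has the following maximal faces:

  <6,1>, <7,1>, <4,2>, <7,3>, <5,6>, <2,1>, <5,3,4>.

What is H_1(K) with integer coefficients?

K has 7 vertices, 9 edges, 1 triangle.
rank ∂_1 = 6, rank ∂_2 = 1 ⇒ b_1 = 9 − 6 − 1 = 2; all invariant factors of ∂_2 are 1 so no torsion. So H_1 = Z^2.

H_1 = Z^2.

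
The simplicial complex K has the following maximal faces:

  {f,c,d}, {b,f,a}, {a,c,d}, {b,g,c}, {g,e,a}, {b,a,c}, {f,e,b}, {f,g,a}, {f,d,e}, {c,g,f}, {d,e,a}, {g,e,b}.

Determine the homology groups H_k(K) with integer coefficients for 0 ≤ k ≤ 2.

We work with the vertex ordering a < b < c < d < e < f < g. The simplices of K, each written with vertices in increasing order, are:

  0-simplices (7): a, b, c, d, e, f, g
  1-simplices (18): ab, ac, ad, ae, af, ag, bc, be, bf, bg, cd, cf, cg, de, df, ef, eg, fg
  2-simplices (12): abc, abf, acd, ade, aeg, afg, bcg, bef, beg, cdf, cfg, def

so the chain groups are C_0 ≅ Z^7, C_1 ≅ Z^18, C_2 ≅ Z^12.

∂_1: C_1 → C_0 maps an edge to its endpoints' difference, ∂[p,q] = q − p. For instance
  ∂ac = c − a.
As a 7×18 matrix over Z this has rank 6, with invariant factors (1,1,1,1,1,1).

∂_2: C_2 → C_1 acts by ∂[p,q,r] = [q,r] − [p,r] + [p,q]. For instance
  ∂bcg = cg − bg + bc,
  ∂bef = ef − bf + be.
This gives a 18×12 integer matrix of rank 12; reducing to Smith normal form yields diagonal entries (1,1,1,1,1,1,1,1,1,1,1,2).

Computing H_k = (kernel of ∂_k) / (image of ∂_{k+1}):

  H_0: rank C_0 − rank ∂_1 = 7 − 6 = 1, and the invariant factors of ∂_1 are all 1, so H_0 ≅ Z.
  H_1: rank ker ∂_1 − rank ∂_2 = (18 − 6) − 12 = 0, and ∂_2 has invariant factor 2 > 1, so H_1 ≅ Z/2.
  H_2: rank ker ∂_2 − rank ∂_3 = (12 − 12) − 0 = 0, and there is no ∂_3, so H_2 ≅ 0.

As a check, the Euler characteristic is 7 − 18 + 12 = 1, which agrees with 1 − 0 + 0 = 1.

H_0 ≅ Z,  H_1 ≅ Z/2,  H_2 = 0.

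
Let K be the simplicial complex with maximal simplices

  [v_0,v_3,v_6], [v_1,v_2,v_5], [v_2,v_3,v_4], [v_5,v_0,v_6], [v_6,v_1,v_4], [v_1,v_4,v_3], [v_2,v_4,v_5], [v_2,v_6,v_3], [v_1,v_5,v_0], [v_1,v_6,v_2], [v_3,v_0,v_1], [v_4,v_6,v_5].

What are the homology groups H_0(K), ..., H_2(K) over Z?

K has 7 vertices, 18 edges, 12 triangles.
rank ∂_0 = 0, rank ∂_1 = 6 ⇒ b_0 = 7 − 0 − 6 = 1; all invariant factors of ∂_1 are 1 so no torsion. So H_0 = Z.
rank ∂_1 = 6, rank ∂_2 = 12 ⇒ b_1 = 18 − 6 − 12 = 0; ∂_2 has invariant factor(s) [2] giving torsion. So H_1 = Z/2.
rank ∂_2 = 12, rank ∂_3 = 0 ⇒ b_2 = 12 − 12 − 0 = 0. So H_2 = 0.

H_0 = Z,  H_1 = Z/2,  H_2 = 0.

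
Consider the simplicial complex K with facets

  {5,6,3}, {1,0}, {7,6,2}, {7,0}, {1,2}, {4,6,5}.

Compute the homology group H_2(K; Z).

Take the total order 0 < 1 < 2 < 3 < 4 < 5 < 6 < 7 on the vertex set. Then K (dimension 2) consists of the simplices:

  0-simplices (8): [0], [1], [2], [3], [4], [5], [6], [7]
  1-simplices (11): [0,1], [0,7], [1,2], [2,6], [2,7], [3,5], [3,6], [4,5], [4,6], [5,6], [6,7]
  2-simplices (3): [2,6,7], [3,5,6], [4,5,6]

Hence C_0 ≅ Z^8, C_1 ≅ Z^11, C_2 ≅ Z^3.

The boundary map ∂_1: C_1 → C_0 sends each edge [p,q] (with p < q) to q − p.
As a 8×11 matrix over Z this has rank 7, with invariant factors (1,1,1,1,1,1,1).

The boundary map ∂_2: C_2 → C_1 maps a triangle to the signed sum of its edges. For instance
  ∂[3,5,6] = [5,6] − [3,6] + [3,5],
  ∂[2,6,7] = [6,7] − [2,7] + [2,6].
This gives a 11×3 integer matrix of rank 3; reducing to Smith normal form yields diagonal entries (1,1,1).

Now H_k = ker ∂_k / im ∂_{k+1}, so:

  H_2: rank ker ∂_2 − rank ∂_3 = (3 − 3) − 0 = 0, and there is no ∂_3, so H_2 = 0.

H_2 = 0.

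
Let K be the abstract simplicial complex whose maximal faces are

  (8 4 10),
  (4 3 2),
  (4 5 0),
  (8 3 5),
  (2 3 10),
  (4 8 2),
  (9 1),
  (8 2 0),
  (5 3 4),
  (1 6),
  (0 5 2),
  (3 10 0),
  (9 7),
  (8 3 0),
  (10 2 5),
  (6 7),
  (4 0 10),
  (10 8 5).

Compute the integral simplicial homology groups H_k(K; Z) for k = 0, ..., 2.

Fix the vertex order 0 < 1 < 2 < 3 < 4 < 5 < 6 < 7 < 8 < 9 < 10 and write every simplex with vertices in increasing order. Then dim K = 2 and the simplices of K are:

  0-simplices (11): [0], [1], [2], [3], [4], [5], [6], [7], [8], [9], [10]
  1-simplices (25): (25 of them)
  2-simplices (14): [0,2,5], [0,2,8], [0,3,8], [0,3,10], [0,4,5], [0,4,10], [2,3,4], [2,3,10], [2,4,8], [2,5,10], [3,4,5], [3,5,8], [4,8,10], [5,8,10]

so the chain groups are C_0 ≅ Z^11, C_1 ≅ Z^25, C_2 ≅ Z^14.

∂_1: C_1 → C_0 sends each edge [p,q] (with p < q) to q − p.
The 11×25 boundary matrix has rank 9 and Smith normal form diag(1,1,1,1,1,1,1,1,1).

∂_2: C_2 → C_1 maps a triangle to the signed sum of its edges. For instance
  ∂[2,4,8] = [4,8] − [2,8] + [2,4],
  ∂[2,5,10] = [5,10] − [2,10] + [2,5].
The 25×14 boundary matrix has rank 13 and Smith normal form diag(1,1,1,1,1,1,1,1,1,1,1,1,1).

From H_k ≅ ker(∂_k) / im(∂_{k+1}) we obtain:

  H_0: rank C_0 − rank ∂_1 = 11 − 9 = 2, and the invariant factors of ∂_1 are all 1, so H_0 = Z^2.
  H_1: rank ker ∂_1 − rank ∂_2 = (25 − 9) − 13 = 3, and the invariant factors of ∂_2 are all 1, so H_1 = Z^3.
  H_2: rank ker ∂_2 − rank ∂_3 = (14 − 13) − 0 = 1, and there is no ∂_3, so H_2 = Z.

H_0 ≅ Z^2,  H_1 ≅ Z^3,  H_2 ≅ Z.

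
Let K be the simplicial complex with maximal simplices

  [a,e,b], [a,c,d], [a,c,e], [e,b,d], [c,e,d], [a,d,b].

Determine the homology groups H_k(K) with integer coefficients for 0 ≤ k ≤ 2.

H_0 ≅ Z,  H_1 = 0,  H_2 ≅ Z.

K has 5 vertices, 9 edges, 6 triangles.
rank ∂_0 = 0, rank ∂_1 = 4 ⇒ b_0 = 5 − 0 − 4 = 1; all invariant factors of ∂_1 are 1 so no torsion. So H_0 ≅ Z.
rank ∂_1 = 4, rank ∂_2 = 5 ⇒ b_1 = 9 − 4 − 5 = 0; all invariant factors of ∂_2 are 1 so no torsion. So H_1 ≅ 0.
rank ∂_2 = 5, rank ∂_3 = 0 ⇒ b_2 = 6 − 5 − 0 = 1. So H_2 ≅ Z.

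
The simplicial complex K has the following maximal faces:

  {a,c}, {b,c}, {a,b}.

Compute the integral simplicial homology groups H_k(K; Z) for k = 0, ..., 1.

H_0 = Z,  H_1 = Z.

Fix the vertex order a < b < c and write every simplex with vertices in increasing order. Then dim K = 1 and the simplices of K are:

  0-simplices (3): a, b, c
  1-simplices (3): ab, ac, bc

giving chain groups C_0 ≅ Z^3, C_1 ≅ Z^3.

The boundary map ∂_1: C_1 → C_0 maps an edge to its endpoints' difference, ∂[p,q] = q − p. For instance
  ∂ab = b − a.
As a 3×3 matrix over Z this has rank 2, with invariant factors (1,1).

Reading off H_k = ker ∂_k / im ∂_{k+1}:

  H_0: rank C_0 − rank ∂_1 = 3 − 2 = 1, and the invariant factors of ∂_1 are all 1, so H_0 = Z.
  H_1: rank ker ∂_1 − rank ∂_2 = (3 − 2) − 0 = 1, and there is no ∂_2, so H_1 = Z.

(K is a triangulation of the circle S^1.)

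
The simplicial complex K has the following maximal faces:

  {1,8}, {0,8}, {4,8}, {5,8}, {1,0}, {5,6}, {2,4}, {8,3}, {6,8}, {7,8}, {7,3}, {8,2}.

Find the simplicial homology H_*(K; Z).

Order the vertices as 0 < 1 < 2 < 3 < 4 < 5 < 6 < 7 < 8. Listing each simplex with vertices in this order, K has dimension 1 with simplices:

  0-simplices (9): [0], [1], [2], [3], [4], [5], [6], [7], [8]
  1-simplices (12): [0,1], [0,8], [1,8], [2,4], [2,8], [3,7], [3,8], [4,8], [5,6], [5,8], [6,8], [7,8]

giving chain groups C_0 ≅ Z^9, C_1 ≅ Z^12.

∂_1: C_1 → C_0 is given by ∂[p,q] = [q] − [p].
This gives a 9×12 integer matrix of rank 8; reducing to Smith normal form yields diagonal entries (1,1,1,1,1,1,1,1).

Now H_k = ker ∂_k / im ∂_{k+1}, so:

  H_0: rank C_0 − rank ∂_1 = 9 − 8 = 1, and the invariant factors of ∂_1 are all 1, so H_0 = Z.
  H_1: rank ker ∂_1 − rank ∂_2 = (12 − 8) − 0 = 4, and there is no ∂_2, so H_1 = Z^4.

H_0 = Z,  H_1 = Z^4.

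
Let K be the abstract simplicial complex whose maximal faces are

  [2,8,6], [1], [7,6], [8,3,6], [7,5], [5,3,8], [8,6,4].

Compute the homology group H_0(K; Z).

H_0 = Z^2.

We work with the vertex ordering 1 < 2 < 3 < 4 < 5 < 6 < 7 < 8. The simplices of K, each written with vertices in increasing order, are:

  0-simplices (8): [1], [2], [3], [4], [5], [6], [7], [8]
  1-simplices (11): [2,6], [2,8], [3,5], [3,6], [3,8], [4,6], [4,8], [5,7], [5,8], [6,7], [6,8]
  2-simplices (4): [2,6,8], [3,5,8], [3,6,8], [4,6,8]

Hence C_0 ≅ Z^8, C_1 ≅ Z^11, C_2 ≅ Z^4.

The boundary map ∂_1: C_1 → C_0 is given by ∂[p,q] = [q] − [p]. For instance
  ∂[2,6] = [6] − [2].
The resulting 8×11 matrix has rank 6, and its Smith normal form has invariant factors (1,1,1,1,1,1).

Boundary ∂_2: C_2 → C_1 acts by ∂[p,q,r] = [q,r] − [p,r] + [p,q]. For instance
  ∂[3,5,8] = [5,8] − [3,8] + [3,5],
  ∂[2,6,8] = [6,8] − [2,8] + [2,6].
The resulting 11×4 matrix has rank 4, and its Smith normal form has invariant factors (1,1,1,1).

Now H_k = ker ∂_k / im ∂_{k+1}, so:

  H_0: rank C_0 − rank ∂_1 = 8 − 6 = 2, and the invariant factors of ∂_1 are all 1, so H_0 ≅ Z^2.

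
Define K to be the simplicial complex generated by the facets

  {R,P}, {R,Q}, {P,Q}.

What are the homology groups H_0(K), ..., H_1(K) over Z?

H_0 ≅ Z,  H_1 ≅ Z.

Order the vertices as P < Q < R. Listing each simplex with vertices in this order, K has dimension 1 with simplices:

  0-simplices (3): P, Q, R
  1-simplices (3): PQ, PR, QR

giving chain groups C_0 ≅ Z^3, C_1 ≅ Z^3.

∂_1: C_1 → C_0 maps an edge to its endpoints' difference, ∂[p,q] = q − p. For instance
  ∂QR = R − Q.
As a 3×3 matrix over Z this has rank 2, with invariant factors (1,1).

Computing H_k = (kernel of ∂_k) / (image of ∂_{k+1}):

  H_0: rank C_0 − rank ∂_1 = 3 − 2 = 1, and the invariant factors of ∂_1 are all 1, so H_0 ≅ Z.
  H_1: rank ker ∂_1 − rank ∂_2 = (3 − 2) − 0 = 1, and there is no ∂_2, so H_1 ≅ Z.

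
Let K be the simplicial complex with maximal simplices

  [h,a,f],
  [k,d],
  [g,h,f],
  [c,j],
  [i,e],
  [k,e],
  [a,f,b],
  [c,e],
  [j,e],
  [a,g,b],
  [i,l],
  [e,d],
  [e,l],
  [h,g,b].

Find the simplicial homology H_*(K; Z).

Take the total order a < b < c < d < e < f < g < h < i < j < k < l on the vertex set. Then K (dimension 2) consists of the simplices:

  0-simplices (12): a, b, c, d, e, f, g, h, i, j, k, l
  1-simplices (19): ab, af, ag, ah, bf, bg, bh, ce, cj, de, dk, ei, ej, ek, el, fg, fh, gh, il
  2-simplices (5): abf, abg, afh, bgh, fgh

so the chain groups are C_0 ≅ Z^12, C_1 ≅ Z^19, C_2 ≅ Z^5.

The boundary map ∂_1: C_1 → C_0 is given by ∂[p,q] = [q] − [p]. For instance
  ∂ei = i − e.
The 12×19 boundary matrix has rank 10 and Smith normal form diag(1,1,1,1,1,1,1,1,1,1).

The boundary map ∂_2: C_2 → C_1 acts by ∂[p,q,r] = [q,r] − [p,r] + [p,q]. For instance
  ∂bgh = gh − bh + bg,
  ∂afh = fh − ah + af.
As a 19×5 matrix over Z this has rank 5, with invariant factors (1,1,1,1,1).

From H_k ≅ ker(∂_k) / im(∂_{k+1}) we obtain:

  H_0: rank C_0 − rank ∂_1 = 12 − 10 = 2, and the invariant factors of ∂_1 are all 1, so H_0 = Z^2.
  H_1: rank ker ∂_1 − rank ∂_2 = (19 − 10) − 5 = 4, and the invariant factors of ∂_2 are all 1, so H_1 = Z^4.
  H_2: rank ker ∂_2 − rank ∂_3 = (5 − 5) − 0 = 0, and there is no ∂_3, so H_2 = 0.

As a check, the Euler characteristic is 12 − 19 + 5 = -2, which agrees with 2 − 4 + 0 = -2.
(K is a triangulation of the disjoint union of a wedge of 3 circles and the Möbius band.)

H_0 ≅ Z^2,  H_1 ≅ Z^4,  H_2 = 0.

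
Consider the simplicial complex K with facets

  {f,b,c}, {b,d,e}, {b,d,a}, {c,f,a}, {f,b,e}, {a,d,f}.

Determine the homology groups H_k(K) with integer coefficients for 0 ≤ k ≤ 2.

H_0 = Z,  H_1 = Z,  H_2 = 0.

Order the vertices as a < b < c < d < e < f. Listing each simplex with vertices in this order, K has dimension 2 with simplices:

  0-simplices (6): a, b, c, d, e, f
  1-simplices (12): ab, ac, ad, af, bc, bd, be, bf, cf, de, df, ef
  2-simplices (6): abd, acf, adf, bcf, bde, bef

so the chain groups are C_0 ≅ Z^6, C_1 ≅ Z^12, C_2 ≅ Z^6.

∂_1: C_1 → C_0 is given by ∂[p,q] = [q] − [p]. For instance
  ∂cf = f − c.
The 6×12 boundary matrix has rank 5 and Smith normal form diag(1,1,1,1,1).

Boundary ∂_2: C_2 → C_1 maps a triangle to the signed sum of its edges. For instance
  ∂bef = ef − bf + be,
  ∂bcf = cf − bf + bc.
The 12×6 boundary matrix has rank 6 and Smith normal form diag(1,1,1,1,1,1).

From H_k ≅ ker(∂_k) / im(∂_{k+1}) we obtain:

  H_0: rank C_0 − rank ∂_1 = 6 − 5 = 1, and the invariant factors of ∂_1 are all 1, so H_0 ≅ Z.
  H_1: rank ker ∂_1 − rank ∂_2 = (12 − 5) − 6 = 1, and the invariant factors of ∂_2 are all 1, so H_1 ≅ Z.
  H_2: rank ker ∂_2 − rank ∂_3 = (6 − 6) − 0 = 0, and there is no ∂_3, so H_2 ≅ 0.

As a check, the Euler characteristic is 6 − 12 + 6 = 0, which agrees with 1 − 1 + 0 = 0.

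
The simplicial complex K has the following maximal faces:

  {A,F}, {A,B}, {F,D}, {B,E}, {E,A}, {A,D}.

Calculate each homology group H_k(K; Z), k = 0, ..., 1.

Fix the vertex order A < B < D < E < F and write every simplex with vertices in increasing order. Then dim K = 1 and the simplices of K are:

  0-simplices (5): A, B, D, E, F
  1-simplices (6): AB, AD, AE, AF, BE, DF

giving chain groups C_0 ≅ Z^5, C_1 ≅ Z^6.

The boundary map ∂_1: C_1 → C_0 maps an edge to its endpoints' difference, ∂[p,q] = q − p.
The 5×6 boundary matrix has rank 4 and Smith normal form diag(1,1,1,1).

Computing H_k = (kernel of ∂_k) / (image of ∂_{k+1}):

  H_0: rank C_0 − rank ∂_1 = 5 − 4 = 1, and the invariant factors of ∂_1 are all 1, so H_0 = Z.
  H_1: rank ker ∂_1 − rank ∂_2 = (6 − 4) − 0 = 2, and there is no ∂_2, so H_1 = Z^2.

As a check, the Euler characteristic is 5 − 6 = -1, which agrees with 1 − 2 = -1.

H_0 = Z,  H_1 = Z^2.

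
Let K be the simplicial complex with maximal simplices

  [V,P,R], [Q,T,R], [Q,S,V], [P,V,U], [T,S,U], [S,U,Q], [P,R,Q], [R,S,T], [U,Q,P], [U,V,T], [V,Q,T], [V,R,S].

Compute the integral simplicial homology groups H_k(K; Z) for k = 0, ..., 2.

H_0 = Z,  H_1 = Z/2,  H_2 = 0.

Order the vertices as P < Q < R < S < T < U < V. Listing each simplex with vertices in this order, K has dimension 2 with simplices:

  0-simplices (7): P, Q, R, S, T, U, V
  1-simplices (18): PQ, PR, PU, PV, QR, QS, QT, QU, QV, RS, RT, RV, ST, SU, SV, TU, TV, UV
  2-simplices (12): PQR, PQU, PRV, PUV, QRT, QSU, QSV, QTV, RST, RSV, STU, TUV

Hence C_0 ≅ Z^7, C_1 ≅ Z^18, C_2 ≅ Z^12.

The boundary map ∂_1: C_1 → C_0 is given by ∂[p,q] = [q] − [p].
This gives a 7×18 integer matrix of rank 6; reducing to Smith normal form yields diagonal entries (1,1,1,1,1,1).

∂_2: C_2 → C_1 maps a triangle to the signed sum of its edges. For instance
  ∂QSU = SU − QU + QS,
  ∂RSV = SV − RV + RS.
As a 18×12 matrix over Z this has rank 12, with invariant factors (1,1,1,1,1,1,1,1,1,1,1,2).

Computing H_k = (kernel of ∂_k) / (image of ∂_{k+1}):

  H_0: rank C_0 − rank ∂_1 = 7 − 6 = 1, and the invariant factors of ∂_1 are all 1, so H_0 ≅ Z.
  H_1: rank ker ∂_1 − rank ∂_2 = (18 − 6) − 12 = 0, and ∂_2 has invariant factor 2 > 1, so H_1 ≅ Z/2.
  H_2: rank ker ∂_2 − rank ∂_3 = (12 − 12) − 0 = 0, and there is no ∂_3, so H_2 ≅ 0.

As a check, the Euler characteristic is 7 − 18 + 12 = 1, which agrees with 1 − 0 + 0 = 1.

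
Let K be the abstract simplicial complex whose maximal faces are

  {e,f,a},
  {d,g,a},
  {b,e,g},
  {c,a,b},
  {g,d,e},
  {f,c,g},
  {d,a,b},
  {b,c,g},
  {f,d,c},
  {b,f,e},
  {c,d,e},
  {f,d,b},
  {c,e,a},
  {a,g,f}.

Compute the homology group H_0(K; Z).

H_0 ≅ Z.

We work with the vertex ordering a < b < c < d < e < f < g. The simplices of K, each written with vertices in increasing order, are:

  0-simplices (7): a, b, c, d, e, f, g
  1-simplices (21): ab, ac, ad, ae, af, ag, bc, bd, be, bf, bg, cd, ce, cf, cg, de, df, dg, ef, eg, fg
  2-simplices (14): abc, abd, ace, adg, aef, afg, bcg, bdf, bef, beg, cde, cdf, cfg, deg

giving chain groups C_0 ≅ Z^7, C_1 ≅ Z^21, C_2 ≅ Z^14.

The boundary map ∂_1: C_1 → C_0 sends each edge [p,q] (with p < q) to q − p. For instance
  ∂bg = g − b.
As a 7×21 matrix over Z this has rank 6, with invariant factors (1,1,1,1,1,1).

The boundary map ∂_2: C_2 → C_1 maps a triangle to the signed sum of its edges. For instance
  ∂aef = ef − af + ae,
  ∂bcg = cg − bg + bc.
The 21×14 boundary matrix has rank 13 and Smith normal form diag(1,1,1,1,1,1,1,1,1,1,1,1,1).

Now H_k = ker ∂_k / im ∂_{k+1}, so:

  H_0: rank C_0 − rank ∂_1 = 7 − 6 = 1, and the invariant factors of ∂_1 are all 1, so H_0 = Z.

(K is a triangulation of the torus T^2.)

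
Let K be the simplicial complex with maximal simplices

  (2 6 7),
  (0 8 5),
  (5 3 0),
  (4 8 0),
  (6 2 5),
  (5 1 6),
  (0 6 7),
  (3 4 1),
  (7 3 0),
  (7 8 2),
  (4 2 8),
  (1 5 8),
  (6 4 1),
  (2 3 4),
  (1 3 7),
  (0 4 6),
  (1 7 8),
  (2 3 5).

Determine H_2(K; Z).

H_2 ≅ Z.

K has 9 vertices, 27 edges, 18 triangles.
rank ∂_2 = 17, rank ∂_3 = 0 ⇒ b_2 = 18 − 17 − 0 = 1. So H_2 ≅ Z.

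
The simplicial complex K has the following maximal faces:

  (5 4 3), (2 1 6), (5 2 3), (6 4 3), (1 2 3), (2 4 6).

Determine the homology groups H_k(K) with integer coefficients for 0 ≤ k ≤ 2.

We work with the vertex ordering 1 < 2 < 3 < 4 < 5 < 6. The simplices of K, each written with vertices in increasing order, are:

  0-simplices (6): [1], [2], [3], [4], [5], [6]
  1-simplices (12): [1,2], [1,3], [1,6], [2,3], [2,4], [2,5], [2,6], [3,4], [3,5], [3,6], [4,5], [4,6]
  2-simplices (6): [1,2,3], [1,2,6], [2,3,5], [2,4,6], [3,4,5], [3,4,6]

giving chain groups C_0 ≅ Z^6, C_1 ≅ Z^12, C_2 ≅ Z^6.

Boundary ∂_1: C_1 → C_0 is given by ∂[p,q] = [q] − [p]. For instance
  ∂[4,5] = [5] − [4].
The 6×12 boundary matrix has rank 5 and Smith normal form diag(1,1,1,1,1).

The boundary map ∂_2: C_2 → C_1 maps a triangle to the signed sum of its edges. For instance
  ∂[3,4,5] = [4,5] − [3,5] + [3,4],
  ∂[2,3,5] = [3,5] − [2,5] + [2,3].
This gives a 12×6 integer matrix of rank 6; reducing to Smith normal form yields diagonal entries (1,1,1,1,1,1).

From H_k ≅ ker(∂_k) / im(∂_{k+1}) we obtain:

  H_0: rank C_0 − rank ∂_1 = 6 − 5 = 1, and the invariant factors of ∂_1 are all 1, so H_0 = Z.
  H_1: rank ker ∂_1 − rank ∂_2 = (12 − 5) − 6 = 1, and the invariant factors of ∂_2 are all 1, so H_1 = Z.
  H_2: rank ker ∂_2 − rank ∂_3 = (6 − 6) − 0 = 0, and there is no ∂_3, so H_2 = 0.

As a check, the Euler characteristic is 6 − 12 + 6 = 0, which agrees with 1 − 1 + 0 = 0.
(K is a triangulation of the cylinder S^1 x I.)

H_0 ≅ Z,  H_1 ≅ Z,  H_2 = 0.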